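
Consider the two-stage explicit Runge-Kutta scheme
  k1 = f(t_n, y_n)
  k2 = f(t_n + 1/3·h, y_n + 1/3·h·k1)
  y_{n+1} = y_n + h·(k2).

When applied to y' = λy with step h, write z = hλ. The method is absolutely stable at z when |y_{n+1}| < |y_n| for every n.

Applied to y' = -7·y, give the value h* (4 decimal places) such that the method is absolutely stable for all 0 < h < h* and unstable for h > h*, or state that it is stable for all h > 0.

On y'=λy, z=hλ:
  k1=λy_n ⇒ h·k1=z·y_n;  k2=λ(1+1/3z)y_n ⇒ h·k2=z(1+1/3z)y_n
  y_{n+1}/y_n = 1 + z(1+1/3z) = 1 + z + 1/3z²
  ⇒ R(z) = 1 + z + 1/3z².

Solve |R(x)|<1 on ℝ⁻.
x=-0.71: |R|=0.4580
R=1: x+1/3x²=0 ⇒ x=−3=-3.0000; min R=1−1/(4·1/3)=0.2500>−1
Confirm numerically:
  x=-2.507: |R|=0.58802 <1
  x=-2.381: |R|=0.50872 <1
  x=-1.422: |R|=0.25203 <1
  x=-1.268: |R|=0.26794 <1
  x=-3.546: |R|=1.64537 >1
  x=-3.297: |R|=1.32640 >1
  x=-3.123: |R|=1.12804 >1
Stable set (-3.0000, 0).

(-3.0000,0); λ=-7 ⇒ h* = (3)/7 = 0.4286.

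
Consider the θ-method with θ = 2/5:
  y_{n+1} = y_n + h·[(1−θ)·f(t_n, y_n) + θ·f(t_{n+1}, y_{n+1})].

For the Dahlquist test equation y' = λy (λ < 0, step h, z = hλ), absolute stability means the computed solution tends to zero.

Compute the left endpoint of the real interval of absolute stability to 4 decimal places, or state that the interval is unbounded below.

Test eqn y'=λy, z=hλ:
  y_{n+1} = y_n + z·[3/5·y_n + 2/5·y_{n+1}] ⇒ (1 − 2/5z)y_{n+1} = (1 + 3/5z)y_n
  ⇒ R(z) = (1 + 3/5z)/(1 − 2/5z).

Boundary: |R(x)|=1, x<0.
x=-1.4: |R|=0.1026
R=−1: 1+3/5x = −1+2/5x ⇒ -1/5x=2 ⇒ x=2/(-1/5)=-10.0000
Confirm numerically:
  x=-9.281: |R|=0.96948 <1
  x=-8.820: |R|=0.94788 <1
  x=-8.574: |R|=0.93561 <1
  x=-6.530: |R|=0.80786 <1
  x=-10.539: |R|=1.02067 >1
  x=-10.512: |R|=1.01967 >1
  x=-10.080: |R|=1.00318 >1
Stable set (-10.0000, 0).

z* = -10.0000.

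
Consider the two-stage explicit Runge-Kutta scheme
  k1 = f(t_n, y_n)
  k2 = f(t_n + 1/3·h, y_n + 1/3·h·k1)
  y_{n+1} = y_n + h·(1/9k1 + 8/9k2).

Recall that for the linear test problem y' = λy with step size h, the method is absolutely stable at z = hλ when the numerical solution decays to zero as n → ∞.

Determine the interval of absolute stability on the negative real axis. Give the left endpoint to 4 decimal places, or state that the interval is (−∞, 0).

Set f=λy, z=hλ:
  k1=λy_n ⇒ h·k1=z·y_n;  k2=λ(1+1/3z)y_n ⇒ h·k2=z(1+1/3z)y_n
  y_{n+1}/y_n = 1 + 1/9z + 8/9z(1+1/3z) = 1 + z + 8/27z²
  so R(z) = 1 + z + 8/27z².

Need |R(x)|<1, x<0.
x=-0.46: |R|=0.6027
R=1: x+8/27x²=0 ⇒ x=−27/8=-3.3750; min R=1−1/(4·8/27)=0.1562>−1
Confirm numerically:
  x=-2.536: |R|=0.36957 <1
  x=-1.984: |R|=0.18230 <1
  x=-1.744: |R|=0.15720 <1
  x=-1.659: |R|=0.15649 <1
  x=-3.916: |R|=1.62772 >1
  x=-3.452: |R|=1.07876 >1
So |R|<1 on (-3.3750, 0).

z∈(-3.3750,0).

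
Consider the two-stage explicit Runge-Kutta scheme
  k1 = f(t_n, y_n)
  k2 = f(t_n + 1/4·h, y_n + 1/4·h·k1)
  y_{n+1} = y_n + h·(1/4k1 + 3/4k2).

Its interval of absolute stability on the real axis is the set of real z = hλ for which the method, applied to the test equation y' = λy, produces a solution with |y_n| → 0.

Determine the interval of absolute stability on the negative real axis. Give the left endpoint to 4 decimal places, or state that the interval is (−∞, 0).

Test eqn y'=λy, z=hλ:
  k1=λy_n ⇒ h·k1=z·y_n;  k2=λ(1+1/4z)y_n ⇒ h·k2=z(1+1/4z)y_n
  y_{n+1}/y_n = 1 + 1/4z + 3/4z(1+1/4z) = 1 + z + 3/16z²
  so R(z) = 1 + z + 3/16z².

Solve |R(x)|<1 on ℝ⁻.
x=-0.95: |R|=0.2192
R=1: x+3/16x²=0 ⇒ x=−16/3=-5.3333; min R=1−1/(4·3/16)=-0.3333>−1
Confirm numerically:
  x=-5.010: |R|=0.69627 <1
  x=-4.128: |R|=0.06707 <1
  x=-4.009: |R|=0.00452 <1
  x=-3.925: |R|=0.03645 <1
  x=-5.920: |R|=1.65120 >1
  x=-5.821: |R|=1.53226 >1
So |R|<1 on (-5.3333, 0).

(-5.3333, 0).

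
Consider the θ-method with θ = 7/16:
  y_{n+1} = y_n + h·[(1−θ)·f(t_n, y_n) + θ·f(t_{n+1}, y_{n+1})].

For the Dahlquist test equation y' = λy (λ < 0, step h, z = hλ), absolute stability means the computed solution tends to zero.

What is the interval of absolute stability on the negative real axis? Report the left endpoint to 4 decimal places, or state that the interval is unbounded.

(-16.0000, 0).

With y'=λy (z=hλ):
  y_{n+1} = y_n + z·[9/16·y_n + 7/16·y_{n+1}] ⇒ (1 − 7/16z)y_{n+1} = (1 + 9/16z)y_n
  R(z) = (1 + 9/16z)/(1 − 7/16z).

Find x<0 with |R(x)|<1.
x=-1.65: |R|=0.0417
R=−1: 1+9/16x = −1+7/16x ⇒ -1/8x=2 ⇒ x=2/(-1/8)=-16.0000
Confirm numerically:
  x=-12.961: |R|=0.94305 <1
  x=-12.527: |R|=0.93301 <1
  x=-9.605: |R|=0.84634 <1
  x=-7.963: |R|=0.77594 <1
  x=-16.386: |R|=1.00591 >1
  x=-16.135: |R|=1.00209 >1
  x=-16.020: |R|=1.00031 >1
Interval (-16.0000, 0).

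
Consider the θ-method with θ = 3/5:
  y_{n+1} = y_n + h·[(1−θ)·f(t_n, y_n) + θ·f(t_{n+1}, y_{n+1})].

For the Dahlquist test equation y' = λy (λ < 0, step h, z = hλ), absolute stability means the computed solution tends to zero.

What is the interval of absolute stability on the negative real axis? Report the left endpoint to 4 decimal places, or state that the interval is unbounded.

On y'=λy, z=hλ:
  y_{n+1} = y_n + z·[2/5·y_n + 3/5·y_{n+1}] ⇒ (1 − 3/5z)y_{n+1} = (1 + 2/5z)y_n
  Hence R(z) = (1 + 2/5z)/(1 − 3/5z).

Boundary: |R(x)|=1, x<0.
x=-1.01: |R|=0.3711
x=-2: |R|=0.0909
x=-10: |R|=0.4286
x=-100: |R|=0.6393
θ=3/5≥1/2 ⇒ |1+2/5x|<|1−3/5x| ∀x<0 ⇒ stable on all of ℝ⁻.

interval (−∞, 0).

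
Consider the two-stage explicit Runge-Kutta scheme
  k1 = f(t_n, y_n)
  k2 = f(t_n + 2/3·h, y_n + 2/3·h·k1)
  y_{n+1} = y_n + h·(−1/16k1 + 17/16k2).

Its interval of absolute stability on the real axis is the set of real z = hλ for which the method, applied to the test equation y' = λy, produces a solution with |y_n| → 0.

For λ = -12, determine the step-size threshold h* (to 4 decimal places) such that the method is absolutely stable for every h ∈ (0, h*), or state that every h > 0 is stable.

(-1.4118,0); λ=-12 ⇒ h* = (24/17)/12 = 0.1176.

Set f=λy, z=hλ:
  k1=λy_n ⇒ h·k1=z·y_n;  k2=λ(1+2/3z)y_n ⇒ h·k2=z(1+2/3z)y_n
  y_{n+1}/y_n = 1 − 1/16z + 17/16z(1+2/3z) = 1 + z + 17/24z²
  so R(z) = 1 + z + 17/24z².

Find x<0 with |R(x)|<1.
x=-1.54: |R|=1.1399
R=1: x+17/24x²=0 ⇒ x=−24/17=-1.4118; min R=1−1/(4·17/24)=0.6471>−1
Confirm numerically:
  x=-1.379: |R|=0.96800 <1
  x=-1.092: |R|=0.75266 <1
  x=-0.730: |R|=0.64747 <1
  x=-1.827: |R|=1.53737 >1
  x=-1.585: |R|=1.19449 >1
  x=-1.542: |R|=1.14225 >1
So |R|<1 on (-1.4118, 0).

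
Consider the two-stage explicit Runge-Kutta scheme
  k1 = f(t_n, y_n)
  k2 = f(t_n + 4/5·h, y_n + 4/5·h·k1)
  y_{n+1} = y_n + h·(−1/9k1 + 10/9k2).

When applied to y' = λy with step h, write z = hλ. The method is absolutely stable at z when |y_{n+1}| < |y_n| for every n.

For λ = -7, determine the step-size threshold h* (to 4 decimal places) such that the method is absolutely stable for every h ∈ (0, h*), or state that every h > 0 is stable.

Set f=λy, z=hλ:
  k1=λy_n ⇒ h·k1=z·y_n;  k2=λ(1+4/5z)y_n ⇒ h·k2=z(1+4/5z)y_n
  y_{n+1}/y_n = 1 − 1/9z + 10/9z(1+4/5z) = 1 + z + 8/9z²
  Hence R(z) = 1 + z + 8/9z².

Solve |R(x)|<1 on ℝ⁻.
x=-1.03: |R|=0.9130
R=1: x+8/9x²=0 ⇒ x=−9/8=-1.1250; min R=1−1/(4·8/9)=0.7188>−1
Confirm numerically:
  x=-1.085: |R|=0.96142 <1
  x=-1.057: |R|=0.93611 <1
  x=-0.902: |R|=0.82120 <1
  x=-0.700: |R|=0.73556 <1
  x=-1.319: |R|=1.22745 >1
  x=-1.230: |R|=1.11480 >1
Interval (-1.1250, 0).

(-1.1250,0); λ=-7 ⇒ h* = (9/8)/7 = 0.1607.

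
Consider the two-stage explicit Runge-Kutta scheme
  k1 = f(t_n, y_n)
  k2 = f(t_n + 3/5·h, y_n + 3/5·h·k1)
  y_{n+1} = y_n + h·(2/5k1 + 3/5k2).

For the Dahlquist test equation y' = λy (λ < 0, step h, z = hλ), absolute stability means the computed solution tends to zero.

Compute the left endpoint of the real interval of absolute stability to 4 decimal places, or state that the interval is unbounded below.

With y'=λy (z=hλ):
  k1=λy_n ⇒ h·k1=z·y_n;  k2=λ(1+3/5z)y_n ⇒ h·k2=z(1+3/5z)y_n
  y_{n+1}/y_n = 1 + 2/5z + 3/5z(1+3/5z) = 1 + z + 9/25z²
  so R(z) = 1 + z + 9/25z².

Find x<0 with |R(x)|<1.
x=-0.88: |R|=0.3988
R=1: x+9/25x²=0 ⇒ x=−25/9=-2.7778; min R=1−1/(4·9/25)=0.3056>−1
Confirm numerically:
  x=-2.607: |R|=0.83972 <1
  x=-2.433: |R|=0.69802 <1
  x=-2.333: |R|=0.62644 <1
  x=-2.002: |R|=0.44088 <1
  x=-3.118: |R|=1.38189 >1
  x=-3.081: |R|=1.33632 >1
Stable set (-2.7778, 0).

z* = -2.7778.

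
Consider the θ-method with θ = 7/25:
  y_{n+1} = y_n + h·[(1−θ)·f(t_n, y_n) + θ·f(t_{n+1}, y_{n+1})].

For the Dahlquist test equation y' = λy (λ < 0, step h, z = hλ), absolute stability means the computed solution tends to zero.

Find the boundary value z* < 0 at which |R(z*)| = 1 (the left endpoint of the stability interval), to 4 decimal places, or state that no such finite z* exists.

On y'=λy, z=hλ:
  y_{n+1} = y_n + z·[18/25·y_n + 7/25·y_{n+1}] ⇒ (1 − 7/25z)y_{n+1} = (1 + 18/25z)y_n
  R(z) = (1 + 18/25z)/(1 − 7/25z).

Boundary: |R(x)|=1, x<0.
x=-0.61: |R|=0.4790
R=−1: 1+18/25x = −1+7/25x ⇒ -11/25x=2 ⇒ x=2/(-11/25)=-4.5455
Confirm numerically:
  x=-2.666: |R|=0.52650 <1
  x=-2.380: |R|=0.42823 <1
  x=-2.320: |R|=0.40640 <1
  x=-5.089: |R|=1.09863 >1
  x=-4.801: |R|=1.04796 >1
Interval (-4.5455, 0).

z* = -4.5455.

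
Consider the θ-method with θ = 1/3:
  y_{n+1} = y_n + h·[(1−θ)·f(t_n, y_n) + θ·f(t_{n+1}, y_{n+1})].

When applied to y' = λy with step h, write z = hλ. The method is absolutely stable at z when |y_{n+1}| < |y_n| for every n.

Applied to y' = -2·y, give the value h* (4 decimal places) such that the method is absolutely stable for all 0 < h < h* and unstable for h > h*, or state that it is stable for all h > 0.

(-6.0000,0); λ=-2 ⇒ h* = (6)/2 = 3.0000.

With y'=λy (z=hλ):
  y_{n+1} = y_n + z·[2/3·y_n + 1/3·y_{n+1}] ⇒ (1 − 1/3z)y_{n+1} = (1 + 2/3z)y_n
  Hence R(z) = (1 + 2/3z)/(1 − 1/3z).

Find x<0 with |R(x)|<1.
x=-0.32: |R|=0.7108
R=−1: 1+2/3x = −1+1/3x ⇒ -1/3x=2 ⇒ x=2/(-1/3)=-6.0000
Confirm numerically:
  x=-5.705: |R|=0.96611 <1
  x=-3.594: |R|=0.63512 <1
  x=-3.143: |R|=0.53492 <1
  x=-6.474: |R|=1.05003 >1
  x=-6.267: |R|=1.02881 >1
  x=-6.080: |R|=1.00881 >1
So |R|<1 on (-6.0000, 0).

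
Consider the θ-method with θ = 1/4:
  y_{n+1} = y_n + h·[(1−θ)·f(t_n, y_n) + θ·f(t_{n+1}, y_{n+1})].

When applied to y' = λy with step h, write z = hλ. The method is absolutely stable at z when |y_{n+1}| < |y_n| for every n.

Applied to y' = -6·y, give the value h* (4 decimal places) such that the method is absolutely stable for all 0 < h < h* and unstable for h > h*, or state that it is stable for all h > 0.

Set f=λy, z=hλ:
  y_{n+1} = y_n + z·[3/4·y_n + 1/4·y_{n+1}] ⇒ (1 − 1/4z)y_{n+1} = (1 + 3/4z)y_n
  so R(z) = (1 + 3/4z)/(1 − 1/4z).

Find x<0 with |R(x)|<1.
x=-1.49: |R|=0.0856
R=−1: 1+3/4x = −1+1/4x ⇒ -1/2x=2 ⇒ x=2/(-1/2)=-4.0000
Confirm numerically:
  x=-3.870: |R|=0.96696 <1
  x=-2.852: |R|=0.66492 <1
  x=-2.422: |R|=0.50856 <1
  x=-2.349: |R|=0.47992 <1
  x=-4.389: |R|=1.09274 >1
  x=-4.384: |R|=1.09160 >1
  x=-4.059: |R|=1.01464 >1
Stable set (-4.0000, 0).

(-4.0000,0); λ=-6 ⇒ h* = (4)/6 = 0.6667.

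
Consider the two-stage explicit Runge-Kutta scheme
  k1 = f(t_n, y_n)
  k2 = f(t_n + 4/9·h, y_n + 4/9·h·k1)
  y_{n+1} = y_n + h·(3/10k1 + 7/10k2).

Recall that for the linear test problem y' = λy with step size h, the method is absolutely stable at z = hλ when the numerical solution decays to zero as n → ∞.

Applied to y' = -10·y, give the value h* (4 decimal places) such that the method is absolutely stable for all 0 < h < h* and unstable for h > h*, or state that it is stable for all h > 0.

(-3.2143,0); λ=-10 ⇒ h* = (45/14)/10 = 0.3214.

Test eqn y'=λy, z=hλ:
  k1=λy_n ⇒ h·k1=z·y_n;  k2=λ(1+4/9z)y_n ⇒ h·k2=z(1+4/9z)y_n
  y_{n+1}/y_n = 1 + 3/10z + 7/10z(1+4/9z) = 1 + z + 14/45z²
  so R(z) = 1 + z + 14/45z².

Need |R(x)|<1, x<0.
x=-1.65: |R|=0.1970
R=1: x+14/45x²=0 ⇒ x=−45/14=-3.2143; min R=1−1/(4·14/45)=0.1964>−1
Confirm numerically:
  x=-3.128: |R|=0.91603 <1
  x=-2.849: |R|=0.67623 <1
  x=-1.752: |R|=0.20296 <1
  x=-1.336: |R|=0.21930 <1
  x=-3.757: |R|=1.63435 >1
  x=-3.561: |R|=1.38411 >1
  x=-3.542: |R|=1.36113 >1
So |R|<1 on (-3.2143, 0).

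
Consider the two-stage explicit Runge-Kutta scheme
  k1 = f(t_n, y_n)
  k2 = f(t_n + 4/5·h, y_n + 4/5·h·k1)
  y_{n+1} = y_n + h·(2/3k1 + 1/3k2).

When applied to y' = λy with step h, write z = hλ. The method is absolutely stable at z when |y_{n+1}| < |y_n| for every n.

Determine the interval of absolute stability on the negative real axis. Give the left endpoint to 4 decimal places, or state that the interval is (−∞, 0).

(-3.7500, 0).

Set f=λy, z=hλ:
  k1=λy_n ⇒ h·k1=z·y_n;  k2=λ(1+4/5z)y_n ⇒ h·k2=z(1+4/5z)y_n
  y_{n+1}/y_n = 1 + 2/3z + 1/3z(1+4/5z) = 1 + z + 4/15z²
  Hence R(z) = 1 + z + 4/15z².

Boundary: |R(x)|=1, x<0.
x=-1.67: |R|=0.0737
R=1: x+4/15x²=0 ⇒ x=−15/4=-3.7500; min R=1−1/(4·4/15)=0.0625>−1
Confirm numerically:
  x=-3.389: |R|=0.67375 <1
  x=-2.633: |R|=0.21572 <1
  x=-2.443: |R|=0.14853 <1
  x=-2.050: |R|=0.07067 <1
  x=-4.132: |R|=1.42091 >1
  x=-3.952: |R|=1.21288 >1
Interval (-3.7500, 0).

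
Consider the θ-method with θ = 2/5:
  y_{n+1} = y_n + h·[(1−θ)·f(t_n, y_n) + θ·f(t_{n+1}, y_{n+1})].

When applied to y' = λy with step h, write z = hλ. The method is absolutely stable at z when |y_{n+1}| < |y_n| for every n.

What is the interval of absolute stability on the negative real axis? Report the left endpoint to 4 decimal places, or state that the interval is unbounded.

With y'=λy (z=hλ):
  y_{n+1} = y_n + z·[3/5·y_n + 2/5·y_{n+1}] ⇒ (1 − 2/5z)y_{n+1} = (1 + 3/5z)y_n
  R(z) = (1 + 3/5z)/(1 − 2/5z).

Need |R(x)|<1, x<0.
x=-1.71: |R|=0.0154
R=−1: 1+3/5x = −1+2/5x ⇒ -1/5x=2 ⇒ x=2/(-1/5)=-10.0000
Confirm numerically:
  x=-9.438: |R|=0.97646 <1
  x=-7.485: |R|=0.87406 <1
  x=-7.357: |R|=0.86593 <1
  x=-5.433: |R|=0.71215 <1
  x=-10.525: |R|=1.02015 >1
  x=-10.515: |R|=1.01978 >1
  x=-10.117: |R|=1.00464 >1
So |R|<1 on (-10.0000, 0).

z∈(-10.0000,0).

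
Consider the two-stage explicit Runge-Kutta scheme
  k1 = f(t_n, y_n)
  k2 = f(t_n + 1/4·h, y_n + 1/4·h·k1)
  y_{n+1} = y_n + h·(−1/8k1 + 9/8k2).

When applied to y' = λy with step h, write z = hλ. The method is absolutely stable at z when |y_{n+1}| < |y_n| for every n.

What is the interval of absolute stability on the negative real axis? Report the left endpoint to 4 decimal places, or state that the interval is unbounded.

Test eqn y'=λy, z=hλ:
  k1=λy_n ⇒ h·k1=z·y_n;  k2=λ(1+1/4z)y_n ⇒ h·k2=z(1+1/4z)y_n
  y_{n+1}/y_n = 1 − 1/8z + 9/8z(1+1/4z) = 1 + z + 9/32z²
  R(z) = 1 + z + 9/32z².

Boundary: |R(x)|=1, x<0.
x=-1.66: |R|=0.1150
R=1: x+9/32x²=0 ⇒ x=−32/9=-3.5556; min R=1−1/(4·9/32)=0.1111>−1
Confirm numerically:
  x=-3.308: |R|=0.76968 <1
  x=-1.743: |R|=0.11145 <1
  x=-1.611: |R|=0.11893 <1
  x=-4.109: |R|=1.63959 >1
  x=-4.014: |R|=1.51756 >1
So |R|<1 on (-3.5556, 0).

z∈(-3.5556,0).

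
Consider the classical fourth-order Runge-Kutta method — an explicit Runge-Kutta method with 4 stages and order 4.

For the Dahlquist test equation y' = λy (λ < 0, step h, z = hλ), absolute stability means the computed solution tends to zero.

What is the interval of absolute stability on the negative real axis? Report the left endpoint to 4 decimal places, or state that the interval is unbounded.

Set f=λy, z=hλ:
  order 4, 4-stage ⇒ R(z)=1+z+z^2/2+z^3/6+z^4/24
  (e.g. R(-1.08)=0.34994, |R|=0.34994)

Solve |R(x)|<1 on ℝ⁻.
x=-1.08: |R|=0.3499
|R(-1.78)|=0.2825 |R(-0.95)|=0.3923 |R(-0.85)|=0.4306
Bisect:
  x_lo=-3.5031 |R|=2.7426  x_hi=-0.1812 |R|=0.8342
  mid=-1.84216 |R|=0.29255 →hi
  mid=-2.67262 |R|=0.84299 →hi
  mid=-3.08785 |R|=1.56057 →lo
  mid=-2.88023 |R|=1.15283 →lo
  mid=-2.77642 |R|=0.98671 →hi
  mid=-2.82833 |R|=1.06685 →lo
  mid=-2.80238 |R|=1.02606 →lo
  mid=-2.78940 |R|=1.00621 →lo
  mid=-2.78291 |R|=0.99642 →hi
  ...
  [-2.78535,-2.78514] ⇒ x*=-2.7853
So |R|<1 on (-2.7853, 0).

(-2.7853, 0).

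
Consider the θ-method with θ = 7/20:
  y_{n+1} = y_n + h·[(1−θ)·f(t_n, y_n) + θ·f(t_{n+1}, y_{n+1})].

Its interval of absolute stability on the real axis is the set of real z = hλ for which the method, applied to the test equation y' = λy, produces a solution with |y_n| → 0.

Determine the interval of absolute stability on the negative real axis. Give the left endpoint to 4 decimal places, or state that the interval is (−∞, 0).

z∈(-6.6667,0).

Test eqn y'=λy, z=hλ:
  y_{n+1} = y_n + z·[13/20·y_n + 7/20·y_{n+1}] ⇒ (1 − 7/20z)y_{n+1} = (1 + 13/20z)y_n
  R(z) = (1 + 13/20z)/(1 − 7/20z).

Solve |R(x)|<1 on ℝ⁻.
x=-0.61: |R|=0.4973
R=−1: 1+13/20x = −1+7/20x ⇒ -3/10x=2 ⇒ x=2/(-3/10)=-6.6667
Confirm numerically:
  x=-5.959: |R|=0.93120 <1
  x=-5.053: |R|=0.82514 <1
  x=-3.917: |R|=0.65208 <1
  x=-7.051: |R|=1.03325 >1
  x=-6.948: |R|=1.02459 >1
  x=-6.931: |R|=1.02315 >1
So |R|<1 on (-6.6667, 0).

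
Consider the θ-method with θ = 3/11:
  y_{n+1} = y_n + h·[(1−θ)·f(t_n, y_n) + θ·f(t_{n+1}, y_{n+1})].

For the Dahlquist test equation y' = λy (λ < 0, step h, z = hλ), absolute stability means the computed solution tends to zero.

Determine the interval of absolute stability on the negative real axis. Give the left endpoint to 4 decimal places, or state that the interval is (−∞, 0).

(-4.4000, 0).

Set f=λy, z=hλ:
  y_{n+1} = y_n + z·[8/11·y_n + 3/11·y_{n+1}] ⇒ (1 − 3/11z)y_{n+1} = (1 + 8/11z)y_n
  so R(z) = (1 + 8/11z)/(1 − 3/11z).

Solve |R(x)|<1 on ℝ⁻.
x=-1.19: |R|=0.1016
R=−1: 1+8/11x = −1+3/11x ⇒ -5/11x=2 ⇒ x=2/(-5/11)=-4.4000
Confirm numerically:
  x=-3.500: |R|=0.79070 <1
  x=-3.211: |R|=0.71187 <1
  x=-2.546: |R|=0.50263 <1
  x=-2.298: |R|=0.41265 <1
  x=-4.809: |R|=1.08043 >1
  x=-4.755: |R|=1.07026 >1
  x=-4.605: |R|=1.04131 >1
Interval (-4.4000, 0).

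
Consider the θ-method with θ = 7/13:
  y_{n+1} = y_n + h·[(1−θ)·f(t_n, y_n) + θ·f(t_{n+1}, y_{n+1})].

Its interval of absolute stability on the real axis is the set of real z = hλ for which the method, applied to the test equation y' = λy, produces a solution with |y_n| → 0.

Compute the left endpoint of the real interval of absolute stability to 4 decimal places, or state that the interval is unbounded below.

interval (−∞, 0).

Set f=λy, z=hλ:
  y_{n+1} = y_n + z·[6/13·y_n + 7/13·y_{n+1}] ⇒ (1 − 7/13z)y_{n+1} = (1 + 6/13z)y_n
  so R(z) = (1 + 6/13z)/(1 − 7/13z).

Find x<0 with |R(x)|<1.
x=-0.7: |R|=0.4916
x=-2: |R|=0.0370
x=-10: |R|=0.5663
x=-100: |R|=0.8233
θ=7/13≥1/2 ⇒ |1+6/13x|<|1−7/13x| ∀x<0 ⇒ unbounded interval.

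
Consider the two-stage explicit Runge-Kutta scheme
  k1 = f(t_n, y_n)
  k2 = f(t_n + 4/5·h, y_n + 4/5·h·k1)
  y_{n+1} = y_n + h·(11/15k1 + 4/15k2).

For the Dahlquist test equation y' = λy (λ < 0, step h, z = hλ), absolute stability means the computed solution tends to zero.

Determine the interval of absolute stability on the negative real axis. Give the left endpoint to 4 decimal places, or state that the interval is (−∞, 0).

z∈(-4.6875,0).

Test eqn y'=λy, z=hλ:
  k1=λy_n ⇒ h·k1=z·y_n;  k2=λ(1+4/5z)y_n ⇒ h·k2=z(1+4/5z)y_n
  y_{n+1}/y_n = 1 + 11/15z + 4/15z(1+4/5z) = 1 + z + 16/75z²
  R(z) = 1 + z + 16/75z².

Boundary: |R(x)|=1, x<0.
x=-0.7: |R|=0.4045
R=1: x+16/75x²=0 ⇒ x=−75/16=-4.6875; min R=1−1/(4·16/75)=-0.1719>−1
Confirm numerically:
  x=-3.952: |R|=0.37990 <1
  x=-3.587: |R|=0.15787 <1
  x=-2.927: |R|=0.09930 <1
  x=-4.985: |R|=1.31638 >1
  x=-4.902: |R|=1.22432 >1
  x=-4.854: |R|=1.17241 >1
Stable set (-4.6875, 0).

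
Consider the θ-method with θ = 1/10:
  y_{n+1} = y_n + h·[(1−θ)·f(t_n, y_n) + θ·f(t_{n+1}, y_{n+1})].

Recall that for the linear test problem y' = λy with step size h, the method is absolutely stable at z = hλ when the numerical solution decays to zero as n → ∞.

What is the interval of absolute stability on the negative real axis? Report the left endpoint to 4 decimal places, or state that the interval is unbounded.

Set f=λy, z=hλ:
  y_{n+1} = y_n + z·[9/10·y_n + 1/10·y_{n+1}] ⇒ (1 − 1/10z)y_{n+1} = (1 + 9/10z)y_n
  so R(z) = (1 + 9/10z)/(1 − 1/10z).

Solve |R(x)|<1 on ℝ⁻.
x=-1.45: |R|=0.2664
R=−1: 1+9/10x = −1+1/10x ⇒ -4/5x=2 ⇒ x=2/(-4/5)=-2.5000
Confirm numerically:
  x=-2.439: |R|=0.96077 <1
  x=-1.816: |R|=0.53690 <1
  x=-1.441: |R|=0.25951 <1
  x=-2.761: |R|=1.16362 >1
  x=-2.533: |R|=1.02106 >1
So |R|<1 on (-2.5000, 0).

(-2.5000, 0).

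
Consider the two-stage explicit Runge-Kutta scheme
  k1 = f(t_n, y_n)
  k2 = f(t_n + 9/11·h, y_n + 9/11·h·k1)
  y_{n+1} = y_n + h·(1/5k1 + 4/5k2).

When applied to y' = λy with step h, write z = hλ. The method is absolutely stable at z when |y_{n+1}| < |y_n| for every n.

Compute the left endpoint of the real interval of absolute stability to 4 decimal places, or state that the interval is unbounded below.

left endpoint -1.5278.

On y'=λy, z=hλ:
  k1=λy_n ⇒ h·k1=z·y_n;  k2=λ(1+9/11z)y_n ⇒ h·k2=z(1+9/11z)y_n
  y_{n+1}/y_n = 1 + 1/5z + 4/5z(1+9/11z) = 1 + z + 36/55z²
  R(z) = 1 + z + 36/55z².

Need |R(x)|<1, x<0.
x=-0.58: |R|=0.6402
R=1: x+36/55x²=0 ⇒ x=−55/36=-1.5278; min R=1−1/(4·36/55)=0.6181>−1
Confirm numerically:
  x=-1.285: |R|=0.79580 <1
  x=-1.183: |R|=0.73303 <1
  x=-0.883: |R|=0.62734 <1
  x=-2.099: |R|=1.78480 >1
  x=-1.915: |R|=1.48537 >1
  x=-1.569: |R|=1.04233 >1
So |R|<1 on (-1.5278, 0).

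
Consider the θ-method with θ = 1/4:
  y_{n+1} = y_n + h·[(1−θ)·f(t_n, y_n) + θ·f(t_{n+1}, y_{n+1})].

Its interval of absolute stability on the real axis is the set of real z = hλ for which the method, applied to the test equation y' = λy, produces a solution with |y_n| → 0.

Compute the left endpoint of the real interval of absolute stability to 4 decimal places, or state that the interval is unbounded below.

With y'=λy (z=hλ):
  y_{n+1} = y_n + z·[3/4·y_n + 1/4·y_{n+1}] ⇒ (1 − 1/4z)y_{n+1} = (1 + 3/4z)y_n
  R(z) = (1 + 3/4z)/(1 − 1/4z).

Find x<0 with |R(x)|<1.
x=-0.64: |R|=0.4483
R=−1: 1+3/4x = −1+1/4x ⇒ -1/2x=2 ⇒ x=2/(-1/2)=-4.0000
Confirm numerically:
  x=-3.609: |R|=0.89723 <1
  x=-3.499: |R|=0.86638 <1
  x=-3.153: |R|=0.76318 <1
  x=-2.245: |R|=0.43795 <1
  x=-4.388: |R|=1.09251 >1
  x=-4.106: |R|=1.02615 >1
Stable set (-4.0000, 0).

left endpoint -4.0000.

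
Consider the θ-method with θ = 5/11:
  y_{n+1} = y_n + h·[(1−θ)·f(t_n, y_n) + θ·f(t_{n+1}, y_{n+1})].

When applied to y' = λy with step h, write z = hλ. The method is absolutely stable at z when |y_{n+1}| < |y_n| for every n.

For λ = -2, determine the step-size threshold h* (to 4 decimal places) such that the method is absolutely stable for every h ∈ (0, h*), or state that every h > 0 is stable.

With y'=λy (z=hλ):
  y_{n+1} = y_n + z·[6/11·y_n + 5/11·y_{n+1}] ⇒ (1 − 5/11z)y_{n+1} = (1 + 6/11z)y_n
  so R(z) = (1 + 6/11z)/(1 − 5/11z).

Find x<0 with |R(x)|<1.
x=-0.59: |R|=0.5348
R=−1: 1+6/11x = −1+5/11x ⇒ -1/11x=2 ⇒ x=2/(-1/11)=-22.0000
Confirm numerically:
  x=-18.167: |R|=0.96236 <1
  x=-12.161: |R|=0.86298 <1
  x=-10.276: |R|=0.81206 <1
  x=-22.432: |R|=1.00351 >1
  x=-22.399: |R|=1.00324 >1
  x=-22.025: |R|=1.00021 >1
Stable set (-22.0000, 0).

(-22.0000,0); λ=-2 ⇒ h* = (22)/2 = 11.0000.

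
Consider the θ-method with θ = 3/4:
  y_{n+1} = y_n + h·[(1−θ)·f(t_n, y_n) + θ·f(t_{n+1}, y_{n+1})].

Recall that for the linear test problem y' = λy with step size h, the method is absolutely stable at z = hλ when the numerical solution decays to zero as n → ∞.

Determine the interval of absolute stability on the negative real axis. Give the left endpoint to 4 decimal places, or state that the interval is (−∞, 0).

With y'=λy (z=hλ):
  y_{n+1} = y_n + z·[1/4·y_n + 3/4·y_{n+1}] ⇒ (1 − 3/4z)y_{n+1} = (1 + 1/4z)y_n
  so R(z) = (1 + 1/4z)/(1 − 3/4z).

Find x<0 with |R(x)|<1.
x=-0.81: |R|=0.4961
x=-2: |R|=0.2000
x=-10: |R|=0.1765
x=-100: |R|=0.3158
θ=3/4≥1/2 ⇒ |1+1/4x|<|1−3/4x| ∀x<0 ⇒ interval (−∞,0).

interval (−∞, 0).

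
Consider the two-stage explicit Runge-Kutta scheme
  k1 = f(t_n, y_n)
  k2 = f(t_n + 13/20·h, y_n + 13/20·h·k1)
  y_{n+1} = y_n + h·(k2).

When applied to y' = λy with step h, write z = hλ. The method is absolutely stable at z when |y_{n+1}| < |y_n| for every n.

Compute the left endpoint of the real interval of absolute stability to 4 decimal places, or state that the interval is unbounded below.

With y'=λy (z=hλ):
  k1=λy_n ⇒ h·k1=z·y_n;  k2=λ(1+13/20z)y_n ⇒ h·k2=z(1+13/20z)y_n
  y_{n+1}/y_n = 1 + z(1+13/20z) = 1 + z + 13/20z²
  R(z) = 1 + z + 13/20z².

Boundary: |R(x)|=1, x<0.
x=-0.5: |R|=0.6625
R=1: x+13/20x²=0 ⇒ x=−20/13=-1.5385; min R=1−1/(4·13/20)=0.6154>−1
Confirm numerically:
  x=-1.484: |R|=0.94747 <1
  x=-1.299: |R|=0.79781 <1
  x=-1.215: |R|=0.74455 <1
  x=-0.705: |R|=0.61807 <1
  x=-1.710: |R|=1.19066 >1
  x=-1.692: |R|=1.16886 >1
Stable set (-1.5385, 0).

z* = -1.5385.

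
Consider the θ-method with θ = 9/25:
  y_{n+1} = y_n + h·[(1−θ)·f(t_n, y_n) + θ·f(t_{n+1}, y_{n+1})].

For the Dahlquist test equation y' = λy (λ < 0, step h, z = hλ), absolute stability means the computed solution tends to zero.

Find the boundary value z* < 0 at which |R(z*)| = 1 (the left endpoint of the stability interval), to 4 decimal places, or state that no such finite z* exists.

left endpoint -7.1429.

With y'=λy (z=hλ):
  y_{n+1} = y_n + z·[16/25·y_n + 9/25·y_{n+1}] ⇒ (1 − 9/25z)y_{n+1} = (1 + 16/25z)y_n
  so R(z) = (1 + 16/25z)/(1 − 9/25z).

Need |R(x)|<1, x<0.
x=-0.96: |R|=0.2866
R=−1: 1+16/25x = −1+9/25x ⇒ -7/25x=2 ⇒ x=2/(-7/25)=-7.1429
Confirm numerically:
  x=-4.649: |R|=0.73883 <1
  x=-4.564: |R|=0.72680 <1
  x=-4.135: |R|=0.66158 <1
  x=-7.677: |R|=1.03974 >1
  x=-7.672: |R|=1.03938 >1
  x=-7.176: |R|=1.00259 >1
So |R|<1 on (-7.1429, 0).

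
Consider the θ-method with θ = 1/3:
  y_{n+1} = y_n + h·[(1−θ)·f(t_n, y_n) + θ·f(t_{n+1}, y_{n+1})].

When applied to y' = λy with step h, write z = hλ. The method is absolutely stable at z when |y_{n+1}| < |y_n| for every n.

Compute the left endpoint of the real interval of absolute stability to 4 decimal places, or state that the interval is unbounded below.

z* = -6.0000.

With y'=λy (z=hλ):
  y_{n+1} = y_n + z·[2/3·y_n + 1/3·y_{n+1}] ⇒ (1 − 1/3z)y_{n+1} = (1 + 2/3z)y_n
  ⇒ R(z) = (1 + 2/3z)/(1 − 1/3z).

Find x<0 with |R(x)|<1.
x=-1.52: |R|=0.0088
R=−1: 1+2/3x = −1+1/3x ⇒ -1/3x=2 ⇒ x=2/(-1/3)=-6.0000
Confirm numerically:
  x=-3.978: |R|=0.71023 <1
  x=-3.722: |R|=0.66111 <1
  x=-2.710: |R|=0.42382 <1
  x=-6.504: |R|=1.05303 >1
  x=-6.461: |R|=1.04873 >1
  x=-6.033: |R|=1.00365 >1
Interval (-6.0000, 0).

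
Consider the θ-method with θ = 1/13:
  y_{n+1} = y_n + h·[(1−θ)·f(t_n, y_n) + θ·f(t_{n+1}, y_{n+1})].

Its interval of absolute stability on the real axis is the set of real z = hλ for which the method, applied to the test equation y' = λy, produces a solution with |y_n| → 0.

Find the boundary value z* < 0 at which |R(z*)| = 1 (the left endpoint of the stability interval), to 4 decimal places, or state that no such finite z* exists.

On y'=λy, z=hλ:
  y_{n+1} = y_n + z·[12/13·y_n + 1/13·y_{n+1}] ⇒ (1 − 1/13z)y_{n+1} = (1 + 12/13z)y_n
  ⇒ R(z) = (1 + 12/13z)/(1 − 1/13z).

Boundary: |R(x)|=1, x<0.
x=-0.34: |R|=0.6687
R=−1: 1+12/13x = −1+1/13x ⇒ -11/13x=2 ⇒ x=2/(-11/13)=-2.3636
Confirm numerically:
  x=-1.718: |R|=0.51746 <1
  x=-1.536: |R|=0.37369 <1
  x=-0.956: |R|=0.10949 <1
  x=-2.922: |R|=1.38576 >1
  x=-2.889: |R|=1.36371 >1
  x=-2.594: |R|=1.16250 >1
Stable set (-2.3636, 0).

z* = -2.3636.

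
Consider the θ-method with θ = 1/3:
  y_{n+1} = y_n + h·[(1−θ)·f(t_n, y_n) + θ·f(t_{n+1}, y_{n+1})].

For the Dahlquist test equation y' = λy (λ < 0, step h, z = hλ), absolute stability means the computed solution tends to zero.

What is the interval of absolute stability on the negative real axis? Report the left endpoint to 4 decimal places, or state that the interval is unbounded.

On y'=λy, z=hλ:
  y_{n+1} = y_n + z·[2/3·y_n + 1/3·y_{n+1}] ⇒ (1 − 1/3z)y_{n+1} = (1 + 2/3z)y_n
  so R(z) = (1 + 2/3z)/(1 − 1/3z).

Boundary: |R(x)|=1, x<0.
x=-1.7: |R|=0.0851
R=−1: 1+2/3x = −1+1/3x ⇒ -1/3x=2 ⇒ x=2/(-1/3)=-6.0000
Confirm numerically:
  x=-5.727: |R|=0.96872 <1
  x=-5.243: |R|=0.90816 <1
  x=-4.494: |R|=0.79904 <1
  x=-2.905: |R|=0.47587 <1
  x=-6.229: |R|=1.02481 >1
  x=-6.197: |R|=1.02142 >1
  x=-6.078: |R|=1.00859 >1
Stable set (-6.0000, 0).

z∈(-6.0000,0).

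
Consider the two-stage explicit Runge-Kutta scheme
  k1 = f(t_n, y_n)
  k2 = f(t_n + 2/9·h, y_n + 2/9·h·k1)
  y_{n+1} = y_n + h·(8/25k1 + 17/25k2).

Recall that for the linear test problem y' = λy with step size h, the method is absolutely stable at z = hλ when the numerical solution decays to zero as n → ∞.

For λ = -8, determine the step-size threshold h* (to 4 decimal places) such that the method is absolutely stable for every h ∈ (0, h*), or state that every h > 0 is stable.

(-6.6176,0); λ=-8 ⇒ h* = (225/34)/8 = 0.8272.

Test eqn y'=λy, z=hλ:
  k1=λy_n ⇒ h·k1=z·y_n;  k2=λ(1+2/9z)y_n ⇒ h·k2=z(1+2/9z)y_n
  y_{n+1}/y_n = 1 + 8/25z + 17/25z(1+2/9z) = 1 + z + 34/225z²
  so R(z) = 1 + z + 34/225z².

Find x<0 with |R(x)|<1.
x=-1.3: |R|=0.0446
R=1: x+34/225x²=0 ⇒ x=−225/34=-6.6176; min R=1−1/(4·34/225)=-0.6544>−1
Confirm numerically:
  x=-5.788: |R|=0.27436 <1
  x=-3.188: |R|=0.65221 <1
  x=-2.744: |R|=0.60620 <1
  x=-6.950: |R|=1.34904 >1
  x=-6.871: |R|=1.26305 >1
  x=-6.666: |R|=1.04871 >1
Interval (-6.6176, 0).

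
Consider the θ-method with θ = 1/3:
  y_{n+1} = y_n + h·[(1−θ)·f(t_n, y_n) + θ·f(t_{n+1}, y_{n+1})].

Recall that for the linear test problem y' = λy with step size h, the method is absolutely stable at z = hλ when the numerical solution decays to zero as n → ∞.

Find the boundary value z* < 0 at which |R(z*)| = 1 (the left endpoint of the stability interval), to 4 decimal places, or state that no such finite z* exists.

left endpoint -6.0000.

On y'=λy, z=hλ:
  y_{n+1} = y_n + z·[2/3·y_n + 1/3·y_{n+1}] ⇒ (1 − 1/3z)y_{n+1} = (1 + 2/3z)y_n
  Hence R(z) = (1 + 2/3z)/(1 − 1/3z).

Boundary: |R(x)|=1, x<0.
x=-0.84: |R|=0.3437
R=−1: 1+2/3x = −1+1/3x ⇒ -1/3x=2 ⇒ x=2/(-1/3)=-6.0000
Confirm numerically:
  x=-4.928: |R|=0.86478 <1
  x=-4.241: |R|=0.75708 <1
  x=-3.992: |R|=0.71281 <1
  x=-3.408: |R|=0.59551 <1
  x=-6.526: |R|=1.05522 >1
  x=-6.356: |R|=1.03805 >1
  x=-6.226: |R|=1.02450 >1
So |R|<1 on (-6.0000, 0).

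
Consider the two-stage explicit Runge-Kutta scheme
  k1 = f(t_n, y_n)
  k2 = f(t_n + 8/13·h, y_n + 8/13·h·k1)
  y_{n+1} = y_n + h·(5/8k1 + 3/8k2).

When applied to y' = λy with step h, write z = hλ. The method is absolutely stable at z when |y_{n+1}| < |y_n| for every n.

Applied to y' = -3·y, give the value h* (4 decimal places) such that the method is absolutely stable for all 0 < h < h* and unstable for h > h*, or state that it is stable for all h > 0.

(-4.3333,0); λ=-3 ⇒ h* = (13/3)/3 = 1.4444.

Test eqn y'=λy, z=hλ:
  k1=λy_n ⇒ h·k1=z·y_n;  k2=λ(1+8/13z)y_n ⇒ h·k2=z(1+8/13z)y_n
  y_{n+1}/y_n = 1 + 5/8z + 3/8z(1+8/13z) = 1 + z + 3/13z²
  ⇒ R(z) = 1 + z + 3/13z².

Find x<0 with |R(x)|<1.
x=-0.81: |R|=0.3414
R=1: x+3/13x²=0 ⇒ x=−13/3=-4.3333; min R=1−1/(4·3/13)=-0.0833>−1
Confirm numerically:
  x=-3.335: |R|=0.23167 <1
  x=-2.659: |R|=0.02740 <1
  x=-2.599: |R|=0.04020 <1
  x=-2.537: |R|=0.05168 <1
  x=-4.625: |R|=1.31130 >1
  x=-4.505: |R|=1.17847 >1
So |R|<1 on (-4.3333, 0).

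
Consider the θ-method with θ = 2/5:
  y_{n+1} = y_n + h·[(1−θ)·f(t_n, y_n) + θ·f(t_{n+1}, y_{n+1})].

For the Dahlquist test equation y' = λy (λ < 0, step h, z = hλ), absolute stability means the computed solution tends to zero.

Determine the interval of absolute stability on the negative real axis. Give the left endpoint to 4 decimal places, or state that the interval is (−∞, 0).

(-10.0000, 0).

With y'=λy (z=hλ):
  y_{n+1} = y_n + z·[3/5·y_n + 2/5·y_{n+1}] ⇒ (1 − 2/5z)y_{n+1} = (1 + 3/5z)y_n
  so R(z) = (1 + 3/5z)/(1 − 2/5z).

Boundary: |R(x)|=1, x<0.
x=-1.77: |R|=0.0363
R=−1: 1+3/5x = −1+2/5x ⇒ -1/5x=2 ⇒ x=2/(-1/5)=-10.0000
Confirm numerically:
  x=-8.921: |R|=0.95276 <1
  x=-5.805: |R|=0.74744 <1
  x=-5.615: |R|=0.72982 <1
  x=-10.561: |R|=1.02148 >1
  x=-10.455: |R|=1.01756 >1
  x=-10.196: |R|=1.00772 >1
Interval (-10.0000, 0).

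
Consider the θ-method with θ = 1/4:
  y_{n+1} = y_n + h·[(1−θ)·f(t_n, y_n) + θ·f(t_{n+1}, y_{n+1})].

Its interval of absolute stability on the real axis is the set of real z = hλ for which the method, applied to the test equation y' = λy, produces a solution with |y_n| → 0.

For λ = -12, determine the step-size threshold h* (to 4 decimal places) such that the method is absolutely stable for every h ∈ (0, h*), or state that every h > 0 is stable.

(-4.0000,0); λ=-12 ⇒ h* = (4)/12 = 0.3333.

With y'=λy (z=hλ):
  y_{n+1} = y_n + z·[3/4·y_n + 1/4·y_{n+1}] ⇒ (1 − 1/4z)y_{n+1} = (1 + 3/4z)y_n
  Hence R(z) = (1 + 3/4z)/(1 − 1/4z).

Boundary: |R(x)|=1, x<0.
x=-0.76: |R|=0.3613
R=−1: 1+3/4x = −1+1/4x ⇒ -1/2x=2 ⇒ x=2/(-1/2)=-4.0000
Confirm numerically:
  x=-3.758: |R|=0.93761 <1
  x=-3.382: |R|=0.83257 <1
  x=-3.173: |R|=0.76941 <1
  x=-2.095: |R|=0.37490 <1
  x=-4.308: |R|=1.07415 >1
  x=-4.173: |R|=1.04233 >1
  x=-4.064: |R|=1.01587 >1
Stable set (-4.0000, 0).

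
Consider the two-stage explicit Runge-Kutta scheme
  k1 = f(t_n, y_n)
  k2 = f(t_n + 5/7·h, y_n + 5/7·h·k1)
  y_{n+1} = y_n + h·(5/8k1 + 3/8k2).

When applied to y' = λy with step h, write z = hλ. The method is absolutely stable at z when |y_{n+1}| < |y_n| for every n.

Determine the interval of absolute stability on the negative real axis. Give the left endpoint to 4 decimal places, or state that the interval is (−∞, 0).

(-3.7333, 0).

Test eqn y'=λy, z=hλ:
  k1=λy_n ⇒ h·k1=z·y_n;  k2=λ(1+5/7z)y_n ⇒ h·k2=z(1+5/7z)y_n
  y_{n+1}/y_n = 1 + 5/8z + 3/8z(1+5/7z) = 1 + z + 15/56z²
  so R(z) = 1 + z + 15/56z².

Solve |R(x)|<1 on ℝ⁻.
x=-0.64: |R|=0.4697
R=1: x+15/56x²=0 ⇒ x=−56/15=-3.7333; min R=1−1/(4·15/56)=0.0667>−1
Confirm numerically:
  x=-3.130: |R|=0.49417 <1
  x=-2.856: |R|=0.32884 <1
  x=-2.686: |R|=0.24648 <1
  x=-2.544: |R|=0.18955 <1
  x=-4.302: |R|=1.65529 >1
  x=-4.211: |R|=1.53878 >1
  x=-3.842: |R|=1.11183 >1
Stable set (-3.7333, 0).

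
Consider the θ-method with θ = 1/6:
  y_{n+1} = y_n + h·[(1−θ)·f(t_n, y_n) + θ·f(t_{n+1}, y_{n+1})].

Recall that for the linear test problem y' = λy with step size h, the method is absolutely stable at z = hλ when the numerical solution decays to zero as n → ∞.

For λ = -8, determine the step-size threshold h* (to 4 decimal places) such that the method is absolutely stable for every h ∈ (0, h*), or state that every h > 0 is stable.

Test eqn y'=λy, z=hλ:
  y_{n+1} = y_n + z·[5/6·y_n + 1/6·y_{n+1}] ⇒ (1 − 1/6z)y_{n+1} = (1 + 5/6z)y_n
  Hence R(z) = (1 + 5/6z)/(1 − 1/6z).

Solve |R(x)|<1 on ℝ⁻.
x=-0.43: |R|=0.5988
R=−1: 1+5/6x = −1+1/6x ⇒ -2/3x=2 ⇒ x=2/(-2/3)=-3.0000
Confirm numerically:
  x=-2.301: |R|=0.66317 <1
  x=-1.633: |R|=0.28364 <1
  x=-1.613: |R|=0.27125 <1
  x=-3.422: |R|=1.17916 >1
  x=-3.037: |R|=1.01638 >1
So |R|<1 on (-3.0000, 0).

(-3.0000,0); λ=-8 ⇒ h* = (3)/8 = 0.3750.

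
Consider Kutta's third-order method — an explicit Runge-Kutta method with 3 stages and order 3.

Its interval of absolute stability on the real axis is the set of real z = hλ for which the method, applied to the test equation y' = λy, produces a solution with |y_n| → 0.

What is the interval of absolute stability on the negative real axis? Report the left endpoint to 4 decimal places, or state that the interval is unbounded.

Set f=λy, z=hλ:
  order 3, 3-stage ⇒ R(z)=1+z+z^2/2+z^3/6
  (e.g. R(-0.94)=0.36337, |R|=0.36337)

Boundary: |R(x)|=1, x<0.
x=-0.94: |R|=0.3634
|R(-1.14)|=0.2629 |R(-1.11)|=0.2781 |R(-0.56)|=0.5675
Bisect:
  x_lo=-3.3866 |R|=3.1256  x_hi=-0.3786 |R|=0.6840
  mid=-1.88262 |R|=0.22257 →hi
  mid=-2.63461 |R|=1.21190 →lo
  mid=-2.25862 |R|=0.62827 →hi
  mid=-2.44661 |R|=0.89452 →hi
  mid=-2.54061 |R|=1.04641 →lo
  mid=-2.49361 |R|=0.96882 →hi
  mid=-2.51711 |R|=1.00719 →lo
  mid=-2.50536 |R|=0.98790 →hi
  mid=-2.51124 |R|=0.99752 →hi
  mid=-2.51417 |R|=1.00235 →lo
  ...
  [-2.51289,-2.51271] ⇒ x*=-2.5127
Interval (-2.5127, 0).

z∈(-2.5127,0).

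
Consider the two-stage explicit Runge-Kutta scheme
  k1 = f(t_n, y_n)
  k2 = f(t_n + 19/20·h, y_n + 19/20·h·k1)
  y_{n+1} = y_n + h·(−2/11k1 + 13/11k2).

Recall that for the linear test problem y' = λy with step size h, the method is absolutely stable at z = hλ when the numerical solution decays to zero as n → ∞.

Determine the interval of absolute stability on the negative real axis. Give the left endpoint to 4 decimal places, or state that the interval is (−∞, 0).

z∈(-0.8907,0).

On y'=λy, z=hλ:
  k1=λy_n ⇒ h·k1=z·y_n;  k2=λ(1+19/20z)y_n ⇒ h·k2=z(1+19/20z)y_n
  y_{n+1}/y_n = 1 − 2/11z + 13/11z(1+19/20z) = 1 + z + 247/220z²
  ⇒ R(z) = 1 + z + 247/220z².

Need |R(x)|<1, x<0.
x=-1.11: |R|=1.2733
R=1: x+247/220x²=0 ⇒ x=−220/247=-0.8907; min R=1−1/(4·247/220)=0.7773>−1
Confirm numerically:
  x=-0.781: |R|=0.90382 <1
  x=-0.455: |R|=0.77743 <1
  x=-0.443: |R|=0.77733 <1
  x=-1.255: |R|=1.51332 >1
  x=-1.087: |R|=1.23958 >1
  x=-0.976: |R|=1.09348 >1
Interval (-0.8907, 0).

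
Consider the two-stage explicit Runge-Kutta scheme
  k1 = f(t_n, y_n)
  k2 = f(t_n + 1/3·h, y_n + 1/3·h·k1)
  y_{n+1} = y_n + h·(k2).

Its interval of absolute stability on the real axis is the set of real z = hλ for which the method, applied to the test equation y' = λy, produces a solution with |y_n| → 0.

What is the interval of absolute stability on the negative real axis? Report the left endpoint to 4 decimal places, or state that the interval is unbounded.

With y'=λy (z=hλ):
  k1=λy_n ⇒ h·k1=z·y_n;  k2=λ(1+1/3z)y_n ⇒ h·k2=z(1+1/3z)y_n
  y_{n+1}/y_n = 1 + z(1+1/3z) = 1 + z + 1/3z²
  so R(z) = 1 + z + 1/3z².

Need |R(x)|<1, x<0.
x=-0.55: |R|=0.5508
R=1: x+1/3x²=0 ⇒ x=−3=-3.0000; min R=1−1/(4·1/3)=0.2500>−1
Confirm numerically:
  x=-1.741: |R|=0.26936 <1
  x=-1.682: |R|=0.26104 <1
  x=-1.235: |R|=0.27341 <1
  x=-3.480: |R|=1.55680 >1
  x=-3.412: |R|=1.46858 >1
Interval (-3.0000, 0).

z∈(-3.0000,0).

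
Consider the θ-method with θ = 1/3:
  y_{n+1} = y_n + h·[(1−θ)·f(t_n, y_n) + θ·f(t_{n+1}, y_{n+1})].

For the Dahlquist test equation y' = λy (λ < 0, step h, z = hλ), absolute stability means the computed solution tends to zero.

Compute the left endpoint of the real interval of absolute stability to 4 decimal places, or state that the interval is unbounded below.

z* = -6.0000.

Set f=λy, z=hλ:
  y_{n+1} = y_n + z·[2/3·y_n + 1/3·y_{n+1}] ⇒ (1 − 1/3z)y_{n+1} = (1 + 2/3z)y_n
  R(z) = (1 + 2/3z)/(1 − 1/3z).

Need |R(x)|<1, x<0.
x=-0.97: |R|=0.2670
R=−1: 1+2/3x = −1+1/3x ⇒ -1/3x=2 ⇒ x=2/(-1/3)=-6.0000
Confirm numerically:
  x=-4.522: |R|=0.80351 <1
  x=-4.447: |R|=0.79146 <1
  x=-4.250: |R|=0.75862 <1
  x=-6.415: |R|=1.04408 >1
  x=-6.193: |R|=1.02099 >1
So |R|<1 on (-6.0000, 0).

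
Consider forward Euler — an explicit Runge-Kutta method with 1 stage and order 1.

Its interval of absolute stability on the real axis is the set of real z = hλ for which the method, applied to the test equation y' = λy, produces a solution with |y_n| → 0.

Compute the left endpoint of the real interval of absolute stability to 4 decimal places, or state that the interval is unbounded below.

z* = -2.0000.

With y'=λy (z=hλ):
  order 1, 1-stage ⇒ R(z)=1+z
  (e.g. R(-1.26)=-0.26000, |R|=0.26000)

Need |R(x)|<1, x<0.
x=-1.26: |R|=0.2600
|R(-2.11)|=1.1100 |R(-1.03)|=0.0300 |R(-0.61)|=0.3900
Bisect:
  x_lo=-2.5312 |R|=1.5312  x_hi=-0.3822 |R|=0.6178
  mid=-1.45669 |R|=0.45669 →hi
  mid=-1.99395 |R|=0.99395 →hi
  mid=-2.26259 |R|=1.26259 →lo
  mid=-2.12827 |R|=1.12827 →lo
  mid=-2.06111 |R|=1.06111 →lo
  mid=-2.02753 |R|=1.02753 →lo
  mid=-2.01074 |R|=1.01074 →lo
  mid=-2.00235 |R|=1.00235 →lo
  ...
  [-2.00012,-1.99999] ⇒ x*=-2.0000
So |R|<1 on (-2.0000, 0).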